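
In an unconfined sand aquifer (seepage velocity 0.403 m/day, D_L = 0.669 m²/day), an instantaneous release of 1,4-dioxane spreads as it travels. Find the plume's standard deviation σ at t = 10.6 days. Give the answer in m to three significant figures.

Dispersive spreading gives a Gaussian with σ² = 2Dt; advection only shifts the center.
σ = √(2 × 0.669 × 10.6) = 3.77 m.

3.77 m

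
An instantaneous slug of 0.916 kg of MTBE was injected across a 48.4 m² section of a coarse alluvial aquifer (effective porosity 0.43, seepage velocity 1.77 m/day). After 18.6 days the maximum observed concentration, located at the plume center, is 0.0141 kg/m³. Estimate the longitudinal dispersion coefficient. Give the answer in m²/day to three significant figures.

At the plume center C_max = M/(n_e·A·√(4πDt)), so D = M²/(4πt·(n_e·A·C_max)²).
n_e·A·C_max = 0.43 × 48.4 × 0.0141 = 0.2934 kg/m.
D = 0.916²/(4π × 18.6 × 0.2934²) = 0.0417 m²/day.

0.0417 m²/day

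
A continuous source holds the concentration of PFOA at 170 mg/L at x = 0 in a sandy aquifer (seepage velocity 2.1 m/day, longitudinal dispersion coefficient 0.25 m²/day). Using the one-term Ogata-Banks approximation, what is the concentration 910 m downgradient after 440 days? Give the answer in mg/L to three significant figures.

For a continuous step input, C/C₀ ≈ ½·erfc((x−vt)/(2√(Dt))).
vt = 2.1 × 440 = 924 m and 2√(Dt) = 2√(0.25 × 440) = 20.98 m.
Argument (x−vt)/(2√(Dt)) = (910 − 924)/20.98 = -0.6673; ½·erfc(-0.6673) = 0.8273.
C = 170 × 0.8273 = 141 mg/L.

141 mg/L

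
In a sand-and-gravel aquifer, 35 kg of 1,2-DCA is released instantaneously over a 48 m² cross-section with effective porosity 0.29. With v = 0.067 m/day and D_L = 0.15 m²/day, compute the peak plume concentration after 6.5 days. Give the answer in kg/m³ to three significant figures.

The peak of an instantaneous 1D plume sits at x = vt; there the Gaussian factor is 1 and C_max = M/(n_e·A·√(4πDt)), where n_e·A is the pore area the mass is dissolved in.
√(4πDt) = √(4π × 0.15 × 6.5) = 3.500 m, so C_max = 35/(0.29 × 48 × 3.500) = 0.718 kg/m³.

0.718 kg/m³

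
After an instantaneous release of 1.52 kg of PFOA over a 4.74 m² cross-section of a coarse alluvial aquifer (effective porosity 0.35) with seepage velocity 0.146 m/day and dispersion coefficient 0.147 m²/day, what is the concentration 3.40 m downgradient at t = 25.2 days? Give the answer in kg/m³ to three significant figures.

For an instantaneous plane source, C(x,t) = M/(n_e·A·√(4πDt)) · exp(−(x−vt)²/(4Dt)), with n_e·A the pore (flow) area.
Plume center vt = 0.146 × 25.2 = 3.6792 m, so the well at 3.40 m is 0.2792 m upgradient of the peak.
√(4πDt) = 6.823 m, giving peak height M/(n_e·A·√(4πDt)) = 1.52/(0.35 × 4.74 × 6.823) = 0.1343 kg/m³.
(x−vt)²/(4Dt) = (-0.2792)²/(4 × 0.147 × 25.2) = 0.005261; exp(−0.005261) = 0.9948.
C = 0.1343 × 0.9948 = 0.134 kg/m³.

0.134 kg/m³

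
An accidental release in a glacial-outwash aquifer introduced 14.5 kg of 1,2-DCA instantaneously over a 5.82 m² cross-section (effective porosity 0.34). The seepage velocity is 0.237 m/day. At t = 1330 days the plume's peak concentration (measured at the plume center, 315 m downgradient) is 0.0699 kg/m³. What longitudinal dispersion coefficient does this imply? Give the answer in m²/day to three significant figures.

0.658 m²/day

At the plume center C_max = M/(n_e·A·√(4πDt)), so D = M²/(4πt·(n_e·A·C_max)²).
n_e·A·C_max = 0.34 × 5.82 × 0.0699 = 0.1383 kg/m.
D = 14.5²/(4π × 1330 × 0.1383²) = 0.658 m²/day.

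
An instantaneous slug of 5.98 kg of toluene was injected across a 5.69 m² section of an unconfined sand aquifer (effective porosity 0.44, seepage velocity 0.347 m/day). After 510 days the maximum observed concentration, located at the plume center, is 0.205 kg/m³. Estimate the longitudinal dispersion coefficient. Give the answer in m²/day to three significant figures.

At the plume center C_max = M/(n_e·A·√(4πDt)), so D = M²/(4πt·(n_e·A·C_max)²).
n_e·A·C_max = 0.44 × 5.69 × 0.205 = 0.5132 kg/m.
D = 5.98²/(4π × 510 × 0.5132²) = 0.0212 m²/day.

0.0212 m²/day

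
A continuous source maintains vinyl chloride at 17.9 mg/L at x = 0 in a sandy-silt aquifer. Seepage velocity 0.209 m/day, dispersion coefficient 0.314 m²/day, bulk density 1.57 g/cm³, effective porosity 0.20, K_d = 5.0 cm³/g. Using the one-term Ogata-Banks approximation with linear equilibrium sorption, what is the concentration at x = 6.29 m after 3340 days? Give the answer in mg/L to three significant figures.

16.8 mg/L

Retardation factor R = 1 + ρ_b·K_d/n = 1 + 1.57 × 5.0/0.20 = 40.25.
Sorption retards both mechanisms: v_R = v/R = 0.005193 m/day, D_R = D/R = 0.007801 m²/day.
v_R·t = 0.005193 × 3340 = 17.34462 m; 2√(D_R t) = 10.21 m; argument = (6.29 − 17.34462)/10.21 = -1.083.
C = C₀ × ½·erfc(-1.083) = 17.9 × 0.9372 = 16.8 mg/L.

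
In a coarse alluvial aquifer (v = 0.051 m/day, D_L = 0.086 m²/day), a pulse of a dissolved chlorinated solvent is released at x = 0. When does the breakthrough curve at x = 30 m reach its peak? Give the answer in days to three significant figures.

For the 1D instantaneous-source solution, setting ∂C/∂t = 0 at fixed x gives v²t² + 2Dt − x² = 0, so t = (√(D² + v²x²) − D)/v².
√(D² + v²x²) = √(0.086² + 0.051² × 30²) = 1.532; v² = 0.002601.
t = (1.532 − 0.086)/0.002601 = 556 days (vs. the pure-advection estimate x/v = 588 d).

556 days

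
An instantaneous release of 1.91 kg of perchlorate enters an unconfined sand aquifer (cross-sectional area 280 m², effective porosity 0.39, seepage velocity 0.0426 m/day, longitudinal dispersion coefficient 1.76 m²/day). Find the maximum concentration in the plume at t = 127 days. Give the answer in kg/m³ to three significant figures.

The peak of an instantaneous 1D plume sits at x = vt; there the Gaussian factor is 1 and C_max = M/(n_e·A·√(4πDt)), where n_e·A is the pore area the mass is dissolved in.
√(4πDt) = √(4π × 1.76 × 127) = 53.00 m, so C_max = 1.91/(0.39 × 280 × 53.00) = 0.000330 kg/m³.

0.000330 kg/m³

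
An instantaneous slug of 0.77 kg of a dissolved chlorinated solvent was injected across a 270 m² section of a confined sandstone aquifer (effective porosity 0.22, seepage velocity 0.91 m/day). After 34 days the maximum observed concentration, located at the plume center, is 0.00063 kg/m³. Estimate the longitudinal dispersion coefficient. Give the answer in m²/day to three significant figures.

0.991 m²/day

At the plume center C_max = M/(n_e·A·√(4πDt)), so D = M²/(4πt·(n_e·A·C_max)²).
n_e·A·C_max = 0.22 × 270 × 0.00063 = 0.03742 kg/m.
D = 0.77²/(4π × 34 × 0.03742²) = 0.991 m²/day.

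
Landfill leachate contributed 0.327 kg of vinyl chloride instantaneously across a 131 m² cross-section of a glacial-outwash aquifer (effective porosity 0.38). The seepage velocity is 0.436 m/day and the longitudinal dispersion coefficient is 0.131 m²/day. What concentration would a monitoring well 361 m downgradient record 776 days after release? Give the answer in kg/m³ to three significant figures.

For an instantaneous plane source, C(x,t) = M/(n_e·A·√(4πDt)) · exp(−(x−vt)²/(4Dt)), with n_e·A the pore (flow) area.
Plume center vt = 0.436 × 776 = 338.336 m, so the well at 361 m is 22.664 m downgradient of the peak.
√(4πDt) = 35.74 m, giving peak height M/(n_e·A·√(4πDt)) = 0.327/(0.38 × 131 × 35.74) = 0.0001838 kg/m³.
(x−vt)²/(4Dt) = (22.664)²/(4 × 0.131 × 776) = 1.263; exp(−1.263) = 0.2828.
C = 0.0001838 × 0.2828 = 5.20e-05 kg/m³.

5.20e-05 kg/m³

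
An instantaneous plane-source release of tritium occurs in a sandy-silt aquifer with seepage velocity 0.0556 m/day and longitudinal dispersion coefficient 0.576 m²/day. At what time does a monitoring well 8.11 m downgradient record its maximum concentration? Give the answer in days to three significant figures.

For the 1D instantaneous-source solution, setting ∂C/∂t = 0 at fixed x gives v²t² + 2Dt − x² = 0, so t = (√(D² + v²x²) − D)/v².
√(D² + v²x²) = √(0.576² + 0.0556² × 8.11²) = 0.7315; v² = 0.00309136.
t = (0.7315 − 0.576)/0.00309136 = 50.3 days (vs. the pure-advection estimate x/v = 146 d).

50.3 days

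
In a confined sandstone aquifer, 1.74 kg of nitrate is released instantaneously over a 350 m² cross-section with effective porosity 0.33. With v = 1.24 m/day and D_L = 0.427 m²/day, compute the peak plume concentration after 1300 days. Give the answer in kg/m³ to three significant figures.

The peak of an instantaneous 1D plume sits at x = vt; there the Gaussian factor is 1 and C_max = M/(n_e·A·√(4πDt)), where n_e·A is the pore area the mass is dissolved in.
√(4πDt) = √(4π × 0.427 × 1300) = 83.52 m, so C_max = 1.74/(0.33 × 350 × 83.52) = 0.000180 kg/m³.

0.000180 kg/m³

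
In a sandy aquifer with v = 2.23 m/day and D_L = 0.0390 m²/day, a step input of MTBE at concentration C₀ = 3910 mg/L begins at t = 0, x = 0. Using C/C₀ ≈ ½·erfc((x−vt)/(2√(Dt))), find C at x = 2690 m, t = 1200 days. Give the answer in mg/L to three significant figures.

289 mg/L

For a continuous step input, C/C₀ ≈ ½·erfc((x−vt)/(2√(Dt))).
vt = 2.23 × 1200 = 2676 m and 2√(Dt) = 2√(0.0390 × 1200) = 13.68 m.
Argument (x−vt)/(2√(Dt)) = (2690 − 2676)/13.68 = 1.023; ½·erfc(1.023) = 0.07398.
C = 3910 × 0.07398 = 289 mg/L.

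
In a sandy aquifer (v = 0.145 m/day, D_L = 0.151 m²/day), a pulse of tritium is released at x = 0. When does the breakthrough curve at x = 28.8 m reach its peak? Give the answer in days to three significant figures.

192 days

For the 1D instantaneous-source solution, setting ∂C/∂t = 0 at fixed x gives v²t² + 2Dt − x² = 0, so t = (√(D² + v²x²) − D)/v².
√(D² + v²x²) = √(0.151² + 0.145² × 28.8²) = 4.179; v² = 0.021025.
t = (4.179 − 0.151)/0.021025 = 192 days (vs. the pure-advection estimate x/v = 199 d).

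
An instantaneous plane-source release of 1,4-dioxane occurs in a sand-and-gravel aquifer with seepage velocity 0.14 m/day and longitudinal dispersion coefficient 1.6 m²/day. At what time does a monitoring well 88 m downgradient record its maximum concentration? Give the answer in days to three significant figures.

For the 1D instantaneous-source solution, setting ∂C/∂t = 0 at fixed x gives v²t² + 2Dt − x² = 0, so t = (√(D² + v²x²) − D)/v².
√(D² + v²x²) = √(1.6² + 0.14² × 88²) = 12.42; v² = 0.0196.
t = (12.42 − 1.6)/0.0196 = 552 days (vs. the pure-advection estimate x/v = 629 d).

552 days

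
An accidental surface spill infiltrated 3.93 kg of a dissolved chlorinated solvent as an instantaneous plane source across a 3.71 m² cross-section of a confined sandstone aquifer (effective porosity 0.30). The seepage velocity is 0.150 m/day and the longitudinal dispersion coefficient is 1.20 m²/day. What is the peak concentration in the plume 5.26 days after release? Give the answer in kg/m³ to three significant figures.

The peak of an instantaneous 1D plume sits at x = vt; there the Gaussian factor is 1 and C_max = M/(n_e·A·√(4πDt)), where n_e·A is the pore area the mass is dissolved in.
√(4πDt) = √(4π × 1.20 × 5.26) = 8.906 m, so C_max = 3.93/(0.30 × 3.71 × 8.906) = 0.396 kg/m³.

0.396 kg/m³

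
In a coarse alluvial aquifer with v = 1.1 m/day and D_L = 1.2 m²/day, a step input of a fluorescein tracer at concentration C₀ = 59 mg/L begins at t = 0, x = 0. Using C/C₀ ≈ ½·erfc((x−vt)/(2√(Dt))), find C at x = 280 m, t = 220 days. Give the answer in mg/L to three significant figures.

For a continuous step input, C/C₀ ≈ ½·erfc((x−vt)/(2√(Dt))).
vt = 1.1 × 220 = 242 m and 2√(Dt) = 2√(1.2 × 220) = 32.50 m.
Argument (x−vt)/(2√(Dt)) = (280 − 242)/32.50 = 1.169; ½·erfc(1.169) = 0.04914.
C = 59 × 0.04914 = 2.90 mg/L.

2.90 mg/L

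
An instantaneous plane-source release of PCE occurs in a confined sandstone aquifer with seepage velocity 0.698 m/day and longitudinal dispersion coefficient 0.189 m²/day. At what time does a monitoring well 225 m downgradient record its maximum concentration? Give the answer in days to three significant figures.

322 days

For the 1D instantaneous-source solution, setting ∂C/∂t = 0 at fixed x gives v²t² + 2Dt − x² = 0, so t = (√(D² + v²x²) − D)/v².
√(D² + v²x²) = √(0.189² + 0.698² × 225²) = 157.1; v² = 0.487204.
t = (157.1 − 0.189)/0.487204 = 322 days (vs. the pure-advection estimate x/v = 322 d).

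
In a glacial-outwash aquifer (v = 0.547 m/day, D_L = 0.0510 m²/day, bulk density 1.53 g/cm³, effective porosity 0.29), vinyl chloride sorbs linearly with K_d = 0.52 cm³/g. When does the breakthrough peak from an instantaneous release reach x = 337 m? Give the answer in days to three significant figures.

Retardation factor R = 1 + ρ_b·K_d/n = 1 + 1.53 × 0.52/0.29 = 3.743.
Sorption retards both mechanisms: v_R = v/R = 0.1461 m/day, D_R = D/R = 0.01363 m²/day.
Peak time from v_R²t² + 2D_R t − x² = 0: t = (√(D_R² + v_R²x²) − D_R)/v_R².
√(D_R² + v_R²x²) = √(0.01363² + 0.1461² × 337²) = 49.24; v_R² = 0.02135.
t = (49.24 − 0.01363)/0.02135 = 2310 days.

2310 days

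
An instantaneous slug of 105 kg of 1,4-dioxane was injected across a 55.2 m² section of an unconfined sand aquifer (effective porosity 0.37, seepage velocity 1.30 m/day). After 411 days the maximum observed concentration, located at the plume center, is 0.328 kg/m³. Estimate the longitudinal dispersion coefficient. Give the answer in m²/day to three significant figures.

0.0476 m²/day

At the plume center C_max = M/(n_e·A·√(4πDt)), so D = M²/(4πt·(n_e·A·C_max)²).
n_e·A·C_max = 0.37 × 55.2 × 0.328 = 6.699 kg/m.
D = 105²/(4π × 411 × 6.699²) = 0.0476 m²/day.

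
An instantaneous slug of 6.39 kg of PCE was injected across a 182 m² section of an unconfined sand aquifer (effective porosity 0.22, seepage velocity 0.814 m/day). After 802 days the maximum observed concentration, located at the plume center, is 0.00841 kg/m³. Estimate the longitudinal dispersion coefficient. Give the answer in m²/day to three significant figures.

0.0357 m²/day

At the plume center C_max = M/(n_e·A·√(4πDt)), so D = M²/(4πt·(n_e·A·C_max)²).
n_e·A·C_max = 0.22 × 182 × 0.00841 = 0.3367 kg/m.
D = 6.39²/(4π × 802 × 0.3367²) = 0.0357 m²/day.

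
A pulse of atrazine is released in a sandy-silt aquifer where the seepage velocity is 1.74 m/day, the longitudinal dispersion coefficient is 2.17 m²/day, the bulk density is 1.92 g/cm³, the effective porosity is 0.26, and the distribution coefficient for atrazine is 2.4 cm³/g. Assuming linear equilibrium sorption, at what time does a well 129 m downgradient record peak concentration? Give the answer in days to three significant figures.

Retardation factor R = 1 + ρ_b·K_d/n = 1 + 1.92 × 2.4/0.26 = 18.72.
Sorption retards both mechanisms: v_R = v/R = 0.09295 m/day, D_R = D/R = 0.1159 m²/day.
Peak time from v_R²t² + 2D_R t − x² = 0: t = (√(D_R² + v_R²x²) − D_R)/v_R².
√(D_R² + v_R²x²) = √(0.1159² + 0.09295² × 129²) = 11.99; v_R² = 0.008640.
t = (11.99 − 0.1159)/0.008640 = 1370 days.

1370 days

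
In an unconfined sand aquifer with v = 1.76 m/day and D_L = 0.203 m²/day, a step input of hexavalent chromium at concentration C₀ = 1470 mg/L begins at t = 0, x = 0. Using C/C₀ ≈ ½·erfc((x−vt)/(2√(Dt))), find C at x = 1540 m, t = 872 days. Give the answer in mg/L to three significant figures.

573 mg/L

For a continuous step input, C/C₀ ≈ ½·erfc((x−vt)/(2√(Dt))).
vt = 1.76 × 872 = 1534.72 m and 2√(Dt) = 2√(0.203 × 872) = 26.61 m.
Argument (x−vt)/(2√(Dt)) = (1540 − 1534.72)/26.61 = 0.1984; ½·erfc(0.1984) = 0.3895.
C = 1470 × 0.3895 = 573 mg/L.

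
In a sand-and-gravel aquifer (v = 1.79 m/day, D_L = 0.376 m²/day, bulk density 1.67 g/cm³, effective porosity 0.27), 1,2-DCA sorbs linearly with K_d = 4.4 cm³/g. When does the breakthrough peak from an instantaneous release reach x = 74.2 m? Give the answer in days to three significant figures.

1170 days

Retardation factor R = 1 + ρ_b·K_d/n = 1 + 1.67 × 4.4/0.27 = 28.21.
Sorption retards both mechanisms: v_R = v/R = 0.06345 m/day, D_R = D/R = 0.01333 m²/day.
Peak time from v_R²t² + 2D_R t − x² = 0: t = (√(D_R² + v_R²x²) − D_R)/v_R².
√(D_R² + v_R²x²) = √(0.01333² + 0.06345² × 74.2²) = 4.708; v_R² = 0.004026.
t = (4.708 − 0.01333)/0.004026 = 1170 days.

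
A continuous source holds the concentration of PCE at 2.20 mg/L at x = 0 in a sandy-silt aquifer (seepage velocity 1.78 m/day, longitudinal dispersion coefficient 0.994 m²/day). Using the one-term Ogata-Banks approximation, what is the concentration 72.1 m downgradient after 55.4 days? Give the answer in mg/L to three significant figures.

For a continuous step input, C/C₀ ≈ ½·erfc((x−vt)/(2√(Dt))).
vt = 1.78 × 55.4 = 98.612 m and 2√(Dt) = 2√(0.994 × 55.4) = 14.84 m.
Argument (x−vt)/(2√(Dt)) = (72.1 − 98.612)/14.84 = -1.787; ½·erfc(-1.787) = 0.9943.
C = 2.20 × 0.9943 = 2.19 mg/L.

2.19 mg/L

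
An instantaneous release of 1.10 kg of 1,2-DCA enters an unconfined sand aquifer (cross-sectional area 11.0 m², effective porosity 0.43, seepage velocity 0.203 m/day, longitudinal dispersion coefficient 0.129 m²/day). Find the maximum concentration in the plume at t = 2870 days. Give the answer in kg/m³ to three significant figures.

0.00341 kg/m³

The peak of an instantaneous 1D plume sits at x = vt; there the Gaussian factor is 1 and C_max = M/(n_e·A·√(4πDt)), where n_e·A is the pore area the mass is dissolved in.
√(4πDt) = √(4π × 0.129 × 2870) = 68.21 m, so C_max = 1.10/(0.43 × 11.0 × 68.21) = 0.00341 kg/m³.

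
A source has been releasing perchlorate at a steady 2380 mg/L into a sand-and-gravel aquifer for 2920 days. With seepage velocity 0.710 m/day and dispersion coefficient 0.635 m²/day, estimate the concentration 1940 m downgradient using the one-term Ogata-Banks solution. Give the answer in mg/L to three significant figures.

2350 mg/L

For a continuous step input, C/C₀ ≈ ½·erfc((x−vt)/(2√(Dt))).
vt = 0.710 × 2920 = 2073.2 m and 2√(Dt) = 2√(0.635 × 2920) = 86.12 m.
Argument (x−vt)/(2√(Dt)) = (1940 − 2073.2)/86.12 = -1.547; ½·erfc(-1.547) = 0.9857.
C = 2380 × 0.9857 = 2350 mg/L.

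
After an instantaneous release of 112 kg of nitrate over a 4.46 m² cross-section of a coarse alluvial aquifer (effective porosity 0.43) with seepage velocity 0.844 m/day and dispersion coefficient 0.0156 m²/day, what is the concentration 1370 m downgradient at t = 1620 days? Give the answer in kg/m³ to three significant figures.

For an instantaneous plane source, C(x,t) = M/(n_e·A·√(4πDt)) · exp(−(x−vt)²/(4Dt)), with n_e·A the pore (flow) area.
Plume center vt = 0.844 × 1620 = 1367.28 m, so the well at 1370 m is 2.72 m downgradient of the peak.
√(4πDt) = 17.82 m, giving peak height M/(n_e·A·√(4πDt)) = 112/(0.43 × 4.46 × 17.82) = 3.277 kg/m³.
(x−vt)²/(4Dt) = (2.72)²/(4 × 0.0156 × 1620) = 0.07319; exp(−0.07319) = 0.9294.
C = 3.277 × 0.9294 = 3.05 kg/m³.

3.05 kg/m³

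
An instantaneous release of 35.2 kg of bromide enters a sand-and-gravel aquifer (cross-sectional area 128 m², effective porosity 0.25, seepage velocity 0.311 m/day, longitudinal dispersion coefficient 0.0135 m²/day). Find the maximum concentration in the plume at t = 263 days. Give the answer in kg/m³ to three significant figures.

The peak of an instantaneous 1D plume sits at x = vt; there the Gaussian factor is 1 and C_max = M/(n_e·A·√(4πDt)), where n_e·A is the pore area the mass is dissolved in.
√(4πDt) = √(4π × 0.0135 × 263) = 6.680 m, so C_max = 35.2/(0.25 × 128 × 6.680) = 0.165 kg/m³.

0.165 kg/m³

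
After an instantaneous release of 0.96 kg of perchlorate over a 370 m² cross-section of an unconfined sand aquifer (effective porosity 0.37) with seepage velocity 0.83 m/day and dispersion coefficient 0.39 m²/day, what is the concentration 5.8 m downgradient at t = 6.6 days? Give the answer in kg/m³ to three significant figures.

0.00122 kg/m³

For an instantaneous plane source, C(x,t) = M/(n_e·A·√(4πDt)) · exp(−(x−vt)²/(4Dt)), with n_e·A the pore (flow) area.
Plume center vt = 0.83 × 6.6 = 5.478 m, so the well at 5.8 m is 0.322 m downgradient of the peak.
√(4πDt) = 5.687 m, giving peak height M/(n_e·A·√(4πDt)) = 0.96/(0.37 × 370 × 5.687) = 0.001233 kg/m³.
(x−vt)²/(4Dt) = (0.322)²/(4 × 0.39 × 6.6) = 0.01007; exp(−0.01007) = 0.9900.
C = 0.001233 × 0.9900 = 0.00122 kg/m³.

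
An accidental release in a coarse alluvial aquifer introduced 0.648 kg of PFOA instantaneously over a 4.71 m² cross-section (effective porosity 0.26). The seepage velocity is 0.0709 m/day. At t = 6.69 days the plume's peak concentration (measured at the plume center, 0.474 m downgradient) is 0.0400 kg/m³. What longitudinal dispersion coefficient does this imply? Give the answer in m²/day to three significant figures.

At the plume center C_max = M/(n_e·A·√(4πDt)), so D = M²/(4πt·(n_e·A·C_max)²).
n_e·A·C_max = 0.26 × 4.71 × 0.0400 = 0.04898 kg/m.
D = 0.648²/(4π × 6.69 × 0.04898²) = 2.08 m²/day.

2.08 m²/day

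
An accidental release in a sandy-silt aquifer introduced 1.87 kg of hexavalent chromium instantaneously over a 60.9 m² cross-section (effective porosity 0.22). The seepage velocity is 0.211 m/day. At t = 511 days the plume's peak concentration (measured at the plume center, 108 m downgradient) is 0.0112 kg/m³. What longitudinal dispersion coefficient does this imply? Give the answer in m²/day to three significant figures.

0.0242 m²/day

At the plume center C_max = M/(n_e·A·√(4πDt)), so D = M²/(4πt·(n_e·A·C_max)²).
n_e·A·C_max = 0.22 × 60.9 × 0.0112 = 0.1501 kg/m.
D = 1.87²/(4π × 511 × 0.1501²) = 0.0242 m²/day.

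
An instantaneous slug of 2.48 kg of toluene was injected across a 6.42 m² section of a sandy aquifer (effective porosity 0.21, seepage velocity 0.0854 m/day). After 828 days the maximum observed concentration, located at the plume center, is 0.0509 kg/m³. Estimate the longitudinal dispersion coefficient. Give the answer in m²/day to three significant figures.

At the plume center C_max = M/(n_e·A·√(4πDt)), so D = M²/(4πt·(n_e·A·C_max)²).
n_e·A·C_max = 0.21 × 6.42 × 0.0509 = 0.06862 kg/m.
D = 2.48²/(4π × 828 × 0.06862²) = 0.126 m²/day.

0.126 m²/day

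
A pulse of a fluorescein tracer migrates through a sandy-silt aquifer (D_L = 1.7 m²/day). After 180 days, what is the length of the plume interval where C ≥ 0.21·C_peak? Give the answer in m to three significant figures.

87.4 m

The plume is Gaussian with σ = √(2Dt) = √(2 × 1.7 × 180) = 24.74 m.
C/C_peak = exp(−Δx²/(2σ²)) = 0.21 ⇒ Δx = σ·√(−2 ln 0.21) = 24.74 × 1.767 = 43.72 m.
Width = 2Δx = 87.4 m.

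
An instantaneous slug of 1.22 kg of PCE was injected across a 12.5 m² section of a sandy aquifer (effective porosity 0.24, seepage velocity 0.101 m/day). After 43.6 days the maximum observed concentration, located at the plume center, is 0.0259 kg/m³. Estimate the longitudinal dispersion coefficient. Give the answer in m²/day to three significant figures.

0.450 m²/day

At the plume center C_max = M/(n_e·A·√(4πDt)), so D = M²/(4πt·(n_e·A·C_max)²).
n_e·A·C_max = 0.24 × 12.5 × 0.0259 = 0.07770 kg/m.
D = 1.22²/(4π × 43.6 × 0.07770²) = 0.450 m²/day.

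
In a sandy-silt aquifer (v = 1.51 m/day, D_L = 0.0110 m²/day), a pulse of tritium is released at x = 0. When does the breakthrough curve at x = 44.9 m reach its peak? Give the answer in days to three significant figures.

For the 1D instantaneous-source solution, setting ∂C/∂t = 0 at fixed x gives v²t² + 2Dt − x² = 0, so t = (√(D² + v²x²) − D)/v².
√(D² + v²x²) = √(0.0110² + 1.51² × 44.9²) = 67.80; v² = 2.2801.
t = (67.80 − 0.0110)/2.2801 = 29.7 days (vs. the pure-advection estimate x/v = 29.7 d).

29.7 days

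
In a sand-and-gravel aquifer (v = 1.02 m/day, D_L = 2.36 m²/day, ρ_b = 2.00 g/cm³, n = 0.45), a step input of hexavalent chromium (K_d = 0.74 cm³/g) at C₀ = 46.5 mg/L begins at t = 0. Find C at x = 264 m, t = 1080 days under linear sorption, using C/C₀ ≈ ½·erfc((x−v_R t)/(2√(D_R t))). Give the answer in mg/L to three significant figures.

19.4 mg/L

Retardation factor R = 1 + ρ_b·K_d/n = 1 + 2.00 × 0.74/0.45 = 4.289.
Sorption retards both mechanisms: v_R = v/R = 0.2378 m/day, D_R = D/R = 0.5502 m²/day.
v_R·t = 0.2378 × 1080 = 256.824 m; 2√(D_R t) = 48.75 m; argument = (264 − 256.824)/48.75 = 0.1472.
C = C₀ × ½·erfc(0.1472) = 46.5 × 0.4175 = 19.4 mg/L.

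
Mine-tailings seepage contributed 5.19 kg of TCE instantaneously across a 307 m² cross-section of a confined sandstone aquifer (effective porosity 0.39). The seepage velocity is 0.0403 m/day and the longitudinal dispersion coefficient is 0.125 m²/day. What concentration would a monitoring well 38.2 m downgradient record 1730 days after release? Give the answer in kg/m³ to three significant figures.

For an instantaneous plane source, C(x,t) = M/(n_e·A·√(4πDt)) · exp(−(x−vt)²/(4Dt)), with n_e·A the pore (flow) area.
Plume center vt = 0.0403 × 1730 = 69.719 m, so the well at 38.2 m is 31.519 m upgradient of the peak.
√(4πDt) = 52.13 m, giving peak height M/(n_e·A·√(4πDt)) = 5.19/(0.39 × 307 × 52.13) = 0.0008315 kg/m³.
(x−vt)²/(4Dt) = (-31.519)²/(4 × 0.125 × 1730) = 1.148; exp(−1.148) = 0.3173.
C = 0.0008315 × 0.3173 = 0.000264 kg/m³.

0.000264 kg/m³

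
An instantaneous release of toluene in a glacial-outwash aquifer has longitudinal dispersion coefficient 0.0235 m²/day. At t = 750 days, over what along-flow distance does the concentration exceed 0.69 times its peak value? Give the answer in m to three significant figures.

10.2 m

The plume is Gaussian with σ = √(2Dt) = √(2 × 0.0235 × 750) = 5.937 m.
C/C_peak = exp(−Δx²/(2σ²)) = 0.69 ⇒ Δx = σ·√(−2 ln 0.69) = 5.937 × 0.8615 = 5.115 m.
Width = 2Δx = 10.2 m.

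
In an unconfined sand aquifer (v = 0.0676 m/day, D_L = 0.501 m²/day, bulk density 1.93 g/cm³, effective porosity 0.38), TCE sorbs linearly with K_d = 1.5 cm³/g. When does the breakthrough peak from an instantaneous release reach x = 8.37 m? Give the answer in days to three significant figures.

480 days

Retardation factor R = 1 + ρ_b·K_d/n = 1 + 1.93 × 1.5/0.38 = 8.618.
Sorption retards both mechanisms: v_R = v/R = 0.007844 m/day, D_R = D/R = 0.05813 m²/day.
Peak time from v_R²t² + 2D_R t − x² = 0: t = (√(D_R² + v_R²x²) − D_R)/v_R².
√(D_R² + v_R²x²) = √(0.05813² + 0.007844² × 8.37²) = 0.08769; v_R² = 6.153e-05.
t = (0.08769 − 0.05813)/6.153e-05 = 480 days.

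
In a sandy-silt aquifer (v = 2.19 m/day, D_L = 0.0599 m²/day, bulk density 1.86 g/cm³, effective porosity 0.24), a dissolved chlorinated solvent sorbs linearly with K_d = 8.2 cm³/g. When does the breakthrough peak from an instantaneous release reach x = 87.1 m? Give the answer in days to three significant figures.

Retardation factor R = 1 + ρ_b·K_d/n = 1 + 1.86 × 8.2/0.24 = 64.55.
Sorption retards both mechanisms: v_R = v/R = 0.03393 m/day, D_R = D/R = 0.0009280 m²/day.
Peak time from v_R²t² + 2D_R t − x² = 0: t = (√(D_R² + v_R²x²) − D_R)/v_R².
√(D_R² + v_R²x²) = √(0.0009280² + 0.03393² × 87.1²) = 2.955; v_R² = 0.001151.
t = (2.955 − 0.0009280)/0.001151 = 2570 days.

2570 days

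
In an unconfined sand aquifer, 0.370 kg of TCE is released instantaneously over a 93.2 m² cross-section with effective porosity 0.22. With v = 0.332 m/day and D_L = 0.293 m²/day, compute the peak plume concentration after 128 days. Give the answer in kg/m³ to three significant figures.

The peak of an instantaneous 1D plume sits at x = vt; there the Gaussian factor is 1 and C_max = M/(n_e·A·√(4πDt)), where n_e·A is the pore area the mass is dissolved in.
√(4πDt) = √(4π × 0.293 × 128) = 21.71 m, so C_max = 0.370/(0.22 × 93.2 × 21.71) = 0.000831 kg/m³.

0.000831 kg/m³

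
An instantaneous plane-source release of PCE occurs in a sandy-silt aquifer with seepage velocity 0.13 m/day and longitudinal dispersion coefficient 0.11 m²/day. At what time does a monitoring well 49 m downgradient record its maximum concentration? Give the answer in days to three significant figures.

For the 1D instantaneous-source solution, setting ∂C/∂t = 0 at fixed x gives v²t² + 2Dt − x² = 0, so t = (√(D² + v²x²) − D)/v².
√(D² + v²x²) = √(0.11² + 0.13² × 49²) = 6.371; v² = 0.0169.
t = (6.371 − 0.11)/0.0169 = 370 days (vs. the pure-advection estimate x/v = 377 d).

370 days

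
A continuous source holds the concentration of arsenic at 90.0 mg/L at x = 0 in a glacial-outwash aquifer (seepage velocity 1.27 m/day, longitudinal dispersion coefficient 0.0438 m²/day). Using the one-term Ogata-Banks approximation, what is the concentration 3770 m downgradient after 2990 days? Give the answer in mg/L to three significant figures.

85.9 mg/L

For a continuous step input, C/C₀ ≈ ½·erfc((x−vt)/(2√(Dt))).
vt = 1.27 × 2990 = 3797.3 m and 2√(Dt) = 2√(0.0438 × 2990) = 22.89 m.
Argument (x−vt)/(2√(Dt)) = (3770 − 3797.3)/22.89 = -1.193; ½·erfc(-1.193) = 0.9542.
C = 90.0 × 0.9542 = 85.9 mg/L.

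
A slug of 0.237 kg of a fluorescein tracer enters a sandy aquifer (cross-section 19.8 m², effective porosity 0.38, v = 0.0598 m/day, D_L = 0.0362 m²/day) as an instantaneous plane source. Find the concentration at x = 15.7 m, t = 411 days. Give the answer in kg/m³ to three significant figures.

For an instantaneous plane source, C(x,t) = M/(n_e·A·√(4πDt)) · exp(−(x−vt)²/(4Dt)), with n_e·A the pore (flow) area.
Plume center vt = 0.0598 × 411 = 24.5778 m, so the well at 15.7 m is 8.8778 m upgradient of the peak.
√(4πDt) = 13.67 m, giving peak height M/(n_e·A·√(4πDt)) = 0.237/(0.38 × 19.8 × 13.67) = 0.002304 kg/m³.
(x−vt)²/(4Dt) = (-8.8778)²/(4 × 0.0362 × 411) = 1.324; exp(−1.324) = 0.2661.
C = 0.002304 × 0.2661 = 0.000613 kg/m³.

0.000613 kg/m³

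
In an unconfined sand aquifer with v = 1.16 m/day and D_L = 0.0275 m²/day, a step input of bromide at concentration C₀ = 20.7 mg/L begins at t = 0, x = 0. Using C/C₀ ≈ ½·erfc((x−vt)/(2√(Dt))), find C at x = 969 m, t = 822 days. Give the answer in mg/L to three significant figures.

0.221 mg/L

For a continuous step input, C/C₀ ≈ ½·erfc((x−vt)/(2√(Dt))).
vt = 1.16 × 822 = 953.52 m and 2√(Dt) = 2√(0.0275 × 822) = 9.509 m.
Argument (x−vt)/(2√(Dt)) = (969 − 953.52)/9.509 = 1.628; ½·erfc(1.628) = 0.01066.
C = 20.7 × 0.01066 = 0.221 mg/L.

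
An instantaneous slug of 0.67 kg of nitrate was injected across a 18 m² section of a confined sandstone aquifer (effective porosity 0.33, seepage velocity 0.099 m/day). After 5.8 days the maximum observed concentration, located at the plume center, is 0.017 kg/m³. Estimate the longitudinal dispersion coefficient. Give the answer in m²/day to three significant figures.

At the plume center C_max = M/(n_e·A·√(4πDt)), so D = M²/(4πt·(n_e·A·C_max)²).
n_e·A·C_max = 0.33 × 18 × 0.017 = 0.1010 kg/m.
D = 0.67²/(4π × 5.8 × 0.1010²) = 0.604 m²/day.

0.604 m²/day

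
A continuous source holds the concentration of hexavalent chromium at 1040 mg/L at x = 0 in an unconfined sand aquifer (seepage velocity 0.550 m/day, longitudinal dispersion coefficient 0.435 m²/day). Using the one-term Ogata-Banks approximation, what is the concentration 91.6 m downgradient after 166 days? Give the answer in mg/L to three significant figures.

510 mg/L

For a continuous step input, C/C₀ ≈ ½·erfc((x−vt)/(2√(Dt))).
vt = 0.550 × 166 = 91.3 m and 2√(Dt) = 2√(0.435 × 166) = 17.00 m.
Argument (x−vt)/(2√(Dt)) = (91.6 − 91.3)/17.00 = 0.01765; ½·erfc(0.01765) = 0.4900.
C = 1040 × 0.4900 = 510 mg/L.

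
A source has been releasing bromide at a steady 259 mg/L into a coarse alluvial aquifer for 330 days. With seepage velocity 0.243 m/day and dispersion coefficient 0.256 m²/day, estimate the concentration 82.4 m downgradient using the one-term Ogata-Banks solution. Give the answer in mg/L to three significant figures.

For a continuous step input, C/C₀ ≈ ½·erfc((x−vt)/(2√(Dt))).
vt = 0.243 × 330 = 80.19 m and 2√(Dt) = 2√(0.256 × 330) = 18.38 m.
Argument (x−vt)/(2√(Dt)) = (82.4 − 80.19)/18.38 = 0.1202; ½·erfc(0.1202) = 0.4325.
C = 259 × 0.4325 = 112 mg/L.

112 mg/L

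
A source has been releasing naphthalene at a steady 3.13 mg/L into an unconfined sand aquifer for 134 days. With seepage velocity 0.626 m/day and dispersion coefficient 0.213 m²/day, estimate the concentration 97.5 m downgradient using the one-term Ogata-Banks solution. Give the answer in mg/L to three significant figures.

For a continuous step input, C/C₀ ≈ ½·erfc((x−vt)/(2√(Dt))).
vt = 0.626 × 134 = 83.884 m and 2√(Dt) = 2√(0.213 × 134) = 10.68 m.
Argument (x−vt)/(2√(Dt)) = (97.5 − 83.884)/10.68 = 1.275; ½·erfc(1.275) = 0.03568.
C = 3.13 × 0.03568 = 0.112 mg/L.

0.112 mg/L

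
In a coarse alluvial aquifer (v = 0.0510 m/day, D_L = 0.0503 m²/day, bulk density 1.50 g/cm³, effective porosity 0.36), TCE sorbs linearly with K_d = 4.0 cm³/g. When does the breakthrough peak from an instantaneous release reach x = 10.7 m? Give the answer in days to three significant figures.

Retardation factor R = 1 + ρ_b·K_d/n = 1 + 1.50 × 4.0/0.36 = 17.67.
Sorption retards both mechanisms: v_R = v/R = 0.002886 m/day, D_R = D/R = 0.002847 m²/day.
Peak time from v_R²t² + 2D_R t − x² = 0: t = (√(D_R² + v_R²x²) − D_R)/v_R².
√(D_R² + v_R²x²) = √(0.002847² + 0.002886² × 10.7²) = 0.03101; v_R² = 8.329e-06.
t = (0.03101 − 0.002847)/8.329e-06 = 3380 days.

3380 days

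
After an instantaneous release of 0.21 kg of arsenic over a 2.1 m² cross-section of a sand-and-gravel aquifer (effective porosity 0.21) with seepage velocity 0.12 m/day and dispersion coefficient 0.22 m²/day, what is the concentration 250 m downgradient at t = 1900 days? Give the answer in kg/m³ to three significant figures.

For an instantaneous plane source, C(x,t) = M/(n_e·A·√(4πDt)) · exp(−(x−vt)²/(4Dt)), with n_e·A the pore (flow) area.
Plume center vt = 0.12 × 1900 = 228 m, so the well at 250 m is 22 m downgradient of the peak.
√(4πDt) = 72.48 m, giving peak height M/(n_e·A·√(4πDt)) = 0.21/(0.21 × 2.1 × 72.48) = 0.006570 kg/m³.
(x−vt)²/(4Dt) = (22)²/(4 × 0.22 × 1900) = 0.2895; exp(−0.2895) = 0.7486.
C = 0.006570 × 0.7486 = 0.00492 kg/m³.

0.00492 kg/m³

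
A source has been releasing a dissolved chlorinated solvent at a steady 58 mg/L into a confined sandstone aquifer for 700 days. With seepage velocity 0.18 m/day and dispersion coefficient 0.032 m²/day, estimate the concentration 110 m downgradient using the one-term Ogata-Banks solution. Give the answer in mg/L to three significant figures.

For a continuous step input, C/C₀ ≈ ½·erfc((x−vt)/(2√(Dt))).
vt = 0.18 × 700 = 126 m and 2√(Dt) = 2√(0.032 × 700) = 9.466 m.
Argument (x−vt)/(2√(Dt)) = (110 − 126)/9.466 = -1.690; ½·erfc(-1.690) = 0.9916.
C = 58 × 0.9916 = 57.5 mg/L.

57.5 mg/L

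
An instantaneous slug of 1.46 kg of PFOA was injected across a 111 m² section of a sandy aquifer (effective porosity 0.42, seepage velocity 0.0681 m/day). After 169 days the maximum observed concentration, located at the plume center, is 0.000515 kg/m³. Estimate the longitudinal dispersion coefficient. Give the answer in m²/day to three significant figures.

1.74 m²/day

At the plume center C_max = M/(n_e·A·√(4πDt)), so D = M²/(4πt·(n_e·A·C_max)²).
n_e·A·C_max = 0.42 × 111 × 0.000515 = 0.02401 kg/m.
D = 1.46²/(4π × 169 × 0.02401²) = 1.74 m²/day.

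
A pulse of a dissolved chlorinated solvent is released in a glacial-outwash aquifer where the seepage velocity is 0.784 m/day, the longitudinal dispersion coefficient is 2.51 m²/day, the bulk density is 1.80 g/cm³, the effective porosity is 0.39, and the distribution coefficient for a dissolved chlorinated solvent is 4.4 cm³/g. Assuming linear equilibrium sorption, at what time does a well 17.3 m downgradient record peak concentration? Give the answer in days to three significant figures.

Retardation factor R = 1 + ρ_b·K_d/n = 1 + 1.80 × 4.4/0.39 = 21.31.
Sorption retards both mechanisms: v_R = v/R = 0.03679 m/day, D_R = D/R = 0.1178 m²/day.
Peak time from v_R²t² + 2D_R t − x² = 0: t = (√(D_R² + v_R²x²) − D_R)/v_R².
√(D_R² + v_R²x²) = √(0.1178² + 0.03679² × 17.3²) = 0.6473; v_R² = 0.001354.
t = (0.6473 − 0.1178)/0.001354 = 391 days.

391 days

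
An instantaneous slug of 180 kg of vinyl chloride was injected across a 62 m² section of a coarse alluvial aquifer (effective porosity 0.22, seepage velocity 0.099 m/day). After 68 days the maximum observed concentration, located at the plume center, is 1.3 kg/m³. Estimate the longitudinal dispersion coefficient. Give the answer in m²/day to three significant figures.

0.121 m²/day

At the plume center C_max = M/(n_e·A·√(4πDt)), so D = M²/(4πt·(n_e·A·C_max)²).
n_e·A·C_max = 0.22 × 62 × 1.3 = 17.73 kg/m.
D = 180²/(4π × 68 × 17.73²) = 0.121 m²/day.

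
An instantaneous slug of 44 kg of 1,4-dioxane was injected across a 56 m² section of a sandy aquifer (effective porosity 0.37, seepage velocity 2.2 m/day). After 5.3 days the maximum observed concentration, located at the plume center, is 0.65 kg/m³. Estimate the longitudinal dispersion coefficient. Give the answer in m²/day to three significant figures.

At the plume center C_max = M/(n_e·A·√(4πDt)), so D = M²/(4πt·(n_e·A·C_max)²).
n_e·A·C_max = 0.37 × 56 × 0.65 = 13.47 kg/m.
D = 44²/(4π × 5.3 × 13.47²) = 0.160 m²/day.

0.160 m²/day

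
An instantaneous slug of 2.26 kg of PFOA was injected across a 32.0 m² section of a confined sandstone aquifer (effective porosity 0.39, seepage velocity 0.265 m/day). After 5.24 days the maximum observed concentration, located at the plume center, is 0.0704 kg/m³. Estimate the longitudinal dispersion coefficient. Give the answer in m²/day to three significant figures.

At the plume center C_max = M/(n_e·A·√(4πDt)), so D = M²/(4πt·(n_e·A·C_max)²).
n_e·A·C_max = 0.39 × 32.0 × 0.0704 = 0.8786 kg/m.
D = 2.26²/(4π × 5.24 × 0.8786²) = 0.100 m²/day.

0.100 m²/day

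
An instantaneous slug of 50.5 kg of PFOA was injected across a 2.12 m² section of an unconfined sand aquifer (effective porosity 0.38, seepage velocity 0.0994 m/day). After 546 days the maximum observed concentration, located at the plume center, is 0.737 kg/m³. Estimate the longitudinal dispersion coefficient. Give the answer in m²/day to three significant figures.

1.05 m²/day

At the plume center C_max = M/(n_e·A·√(4πDt)), so D = M²/(4πt·(n_e·A·C_max)²).
n_e·A·C_max = 0.38 × 2.12 × 0.737 = 0.5937 kg/m.
D = 50.5²/(4π × 546 × 0.5937²) = 1.05 m²/day.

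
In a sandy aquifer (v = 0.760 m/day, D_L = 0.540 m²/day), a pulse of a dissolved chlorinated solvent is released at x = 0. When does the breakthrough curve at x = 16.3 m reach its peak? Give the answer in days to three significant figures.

20.5 days

For the 1D instantaneous-source solution, setting ∂C/∂t = 0 at fixed x gives v²t² + 2Dt − x² = 0, so t = (√(D² + v²x²) − D)/v².
√(D² + v²x²) = √(0.540² + 0.760² × 16.3²) = 12.40; v² = 0.5776.
t = (12.40 − 0.540)/0.5776 = 20.5 days (vs. the pure-advection estimate x/v = 21.4 d).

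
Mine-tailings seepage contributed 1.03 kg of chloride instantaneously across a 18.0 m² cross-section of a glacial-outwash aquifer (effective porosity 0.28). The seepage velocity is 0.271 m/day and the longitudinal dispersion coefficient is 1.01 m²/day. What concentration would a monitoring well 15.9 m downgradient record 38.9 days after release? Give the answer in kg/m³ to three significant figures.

0.00766 kg/m³

For an instantaneous plane source, C(x,t) = M/(n_e·A·√(4πDt)) · exp(−(x−vt)²/(4Dt)), with n_e·A the pore (flow) area.
Plume center vt = 0.271 × 38.9 = 10.5419 m, so the well at 15.9 m is 5.3581 m downgradient of the peak.
√(4πDt) = 22.22 m, giving peak height M/(n_e·A·√(4πDt)) = 1.03/(0.28 × 18.0 × 22.22) = 0.009197 kg/m³.
(x−vt)²/(4Dt) = (5.3581)²/(4 × 1.01 × 38.9) = 0.1827; exp(−0.1827) = 0.8330.
C = 0.009197 × 0.8330 = 0.00766 kg/m³.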